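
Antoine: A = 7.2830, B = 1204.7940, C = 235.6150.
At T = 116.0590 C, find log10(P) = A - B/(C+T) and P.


C+T = 351.6740
B/(C+T) = 3.4259
log10(P) = 7.2830 - 3.4259 = 3.8571
P = 10^3.8571 = 7196.4272 mmHg

7196.4272 mmHg


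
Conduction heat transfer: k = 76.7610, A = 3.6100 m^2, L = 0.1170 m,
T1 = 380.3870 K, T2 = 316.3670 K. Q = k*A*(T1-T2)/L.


dT = 64.0200 K
Q = 76.7610 * 3.6100 * 64.0200 / 0.1170 = 151627.3811 W

151627.3811 W


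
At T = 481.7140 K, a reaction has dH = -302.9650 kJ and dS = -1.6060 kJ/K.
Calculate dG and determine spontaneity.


T*dS = 481.7140 * -1.6060 = -773.6327 kJ
dG = -302.9650 + 773.6327 = 470.6677 kJ (non-spontaneous)

dG = 470.6677 kJ, non-spontaneous


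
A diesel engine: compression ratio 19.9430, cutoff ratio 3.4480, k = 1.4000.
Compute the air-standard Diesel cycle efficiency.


r^(k-1) = 3.3107
rc^k = 5.6571
eta = 0.5895 = 58.9550%

58.9550%


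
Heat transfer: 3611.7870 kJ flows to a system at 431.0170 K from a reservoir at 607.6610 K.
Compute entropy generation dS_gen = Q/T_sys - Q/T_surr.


dS_sys = 3611.7870/431.0170 = 8.3797 kJ/K
dS_surr = -3611.7870/607.6610 = -5.9438 kJ/K
dS_gen = 8.3797 - 5.9438 = 2.4359 kJ/K (irreversible)

dS_gen = 2.4359 kJ/K, irreversible


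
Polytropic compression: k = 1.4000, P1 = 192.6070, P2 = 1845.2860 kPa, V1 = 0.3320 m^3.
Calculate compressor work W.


(k-1)/k = 0.2857
(P2/P1)^exp = 1.9072
W = 3.5000 * 192.6070 * 0.3320 * (1.9072 - 1) = 203.0412 kJ

203.0412 kJ


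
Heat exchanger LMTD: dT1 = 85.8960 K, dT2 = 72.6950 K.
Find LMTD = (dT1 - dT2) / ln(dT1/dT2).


dT1/dT2 = 1.1816
ln(dT1/dT2) = 0.1669
LMTD = 13.2010 / 0.1669 = 79.1120 K

79.1120 K


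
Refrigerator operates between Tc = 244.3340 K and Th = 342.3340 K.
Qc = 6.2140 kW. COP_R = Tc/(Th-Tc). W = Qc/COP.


COP = 244.3340 / 98.0000 = 2.4932
W = 6.2140 / 2.4932 = 2.4924 kW

COP = 2.4932, W = 2.4924 kW


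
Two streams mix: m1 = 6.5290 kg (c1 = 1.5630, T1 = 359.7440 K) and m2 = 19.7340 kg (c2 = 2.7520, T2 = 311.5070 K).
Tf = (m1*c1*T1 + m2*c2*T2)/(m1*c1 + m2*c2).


num = 20588.4375
den = 64.5128
Tf = 319.1373 K

319.1373 K


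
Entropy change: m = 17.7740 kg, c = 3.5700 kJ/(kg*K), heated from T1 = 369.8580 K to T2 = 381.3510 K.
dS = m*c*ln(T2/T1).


T2/T1 = 1.0311
ln(T2/T1) = 0.0306
dS = 17.7740 * 3.5700 * 0.0306 = 1.9417 kJ/K

1.9417 kJ/K


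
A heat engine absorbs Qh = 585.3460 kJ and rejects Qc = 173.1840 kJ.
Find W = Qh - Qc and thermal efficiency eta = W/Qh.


W = 585.3460 - 173.1840 = 412.1620 kJ
eta = 412.1620 / 585.3460 = 0.7041 = 70.4134%

W = 412.1620 kJ, eta = 70.4134%


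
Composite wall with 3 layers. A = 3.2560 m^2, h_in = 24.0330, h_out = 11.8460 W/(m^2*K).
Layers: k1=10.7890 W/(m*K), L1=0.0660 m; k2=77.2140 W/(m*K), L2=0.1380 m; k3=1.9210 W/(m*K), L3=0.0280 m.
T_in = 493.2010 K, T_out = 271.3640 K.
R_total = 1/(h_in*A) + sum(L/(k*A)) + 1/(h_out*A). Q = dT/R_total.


R_conv_in = 1/(24.0330*3.2560) = 0.0128
R_1 = 0.0660/(10.7890*3.2560) = 0.0019
R_2 = 0.1380/(77.2140*3.2560) = 0.0005
R_3 = 0.0280/(1.9210*3.2560) = 0.0045
R_conv_out = 1/(11.8460*3.2560) = 0.0259
R_total = 0.0456 K/W
Q = 221.8370 / 0.0456 = 4863.7701 W

R_total = 0.0456 K/W, Q = 4863.7701 W


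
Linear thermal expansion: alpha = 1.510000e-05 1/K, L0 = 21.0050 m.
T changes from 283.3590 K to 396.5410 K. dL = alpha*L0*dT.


dT = 113.1820 K
dL = 1.510000e-05 * 21.0050 * 113.1820 = 0.035899 m
L_final = 21.040899 m

dL = 0.035899 m


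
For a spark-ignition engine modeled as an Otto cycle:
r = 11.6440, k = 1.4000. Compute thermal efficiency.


r^(k-1) = 2.6696
eta = 1 - 1/2.6696 = 0.6254 = 62.5407%

62.5407%


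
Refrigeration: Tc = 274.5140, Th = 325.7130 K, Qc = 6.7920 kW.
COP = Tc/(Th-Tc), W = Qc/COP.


COP = 274.5140 / 51.1990 = 5.3617
W = 6.7920 / 5.3617 = 1.2668 kW

COP = 5.3617, W = 1.2668 kW


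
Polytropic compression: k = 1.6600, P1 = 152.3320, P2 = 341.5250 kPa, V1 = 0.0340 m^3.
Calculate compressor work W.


(k-1)/k = 0.3976
(P2/P1)^exp = 1.3785
W = 2.5152 * 152.3320 * 0.0340 * (1.3785 - 1) = 4.9306 kJ

4.9306 kJ


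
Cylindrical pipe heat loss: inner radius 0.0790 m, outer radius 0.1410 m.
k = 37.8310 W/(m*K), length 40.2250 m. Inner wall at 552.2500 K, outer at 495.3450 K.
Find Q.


dT = 56.9050 K
ln(ro/ri) = 0.5793
Q = 2*pi*37.8310*40.2250*56.9050 / 0.5793 = 939207.6407 W

939207.6407 W


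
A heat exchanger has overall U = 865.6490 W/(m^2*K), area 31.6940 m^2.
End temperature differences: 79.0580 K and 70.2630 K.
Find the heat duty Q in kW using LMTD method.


LMTD = 74.5741 K
Q = 865.6490 * 31.6940 * 74.5741 = 2046005.5334 W = 2046.0055 kW

2046.0055 kW


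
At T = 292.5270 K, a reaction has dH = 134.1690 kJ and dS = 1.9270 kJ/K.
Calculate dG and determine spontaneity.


T*dS = 292.5270 * 1.9270 = 563.6995 kJ
dG = 134.1690 - 563.6995 = -429.5305 kJ (spontaneous)

dG = -429.5305 kJ, spontaneous


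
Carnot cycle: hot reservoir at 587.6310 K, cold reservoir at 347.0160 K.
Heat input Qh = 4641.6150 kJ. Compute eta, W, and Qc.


eta = 1 - 347.0160/587.6310 = 0.4095
W = 0.4095 * 4641.6150 = 1900.5842 kJ
Qc = 4641.6150 - 1900.5842 = 2741.0308 kJ

eta = 40.9466%, W = 1900.5842 kJ, Qc = 2741.0308 kJ


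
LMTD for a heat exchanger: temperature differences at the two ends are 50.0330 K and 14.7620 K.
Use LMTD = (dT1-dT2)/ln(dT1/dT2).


dT1/dT2 = 3.3893
ln(dT1/dT2) = 1.2206
LMTD = 35.2710 / 1.2206 = 28.8958 K

28.8958 K


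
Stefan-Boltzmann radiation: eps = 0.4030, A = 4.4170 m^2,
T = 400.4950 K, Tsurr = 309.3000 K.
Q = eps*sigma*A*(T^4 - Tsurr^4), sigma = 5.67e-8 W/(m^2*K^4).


T^4 = 2.5727e+10
Tsurr^4 = 9.1521e+09
Q = 0.4030 * 5.67e-8 * 4.4170 * 1.6575e+10 = 1672.8841 W

1672.8841 W


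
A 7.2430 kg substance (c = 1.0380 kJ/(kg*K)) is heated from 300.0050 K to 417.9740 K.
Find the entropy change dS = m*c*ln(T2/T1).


T2/T1 = 1.3932
ln(T2/T1) = 0.3316
dS = 7.2430 * 1.0380 * 0.3316 = 2.4932 kJ/K

2.4932 kJ/K


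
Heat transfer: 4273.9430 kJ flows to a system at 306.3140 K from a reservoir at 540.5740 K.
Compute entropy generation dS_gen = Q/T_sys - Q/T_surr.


dS_sys = 4273.9430/306.3140 = 13.9528 kJ/K
dS_surr = -4273.9430/540.5740 = -7.9063 kJ/K
dS_gen = 13.9528 - 7.9063 = 6.0465 kJ/K (irreversible)

dS_gen = 6.0465 kJ/K, irreversible


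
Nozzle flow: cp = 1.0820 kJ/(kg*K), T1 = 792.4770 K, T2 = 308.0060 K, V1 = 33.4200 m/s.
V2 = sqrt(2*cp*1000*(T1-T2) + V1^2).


dT = 484.4710 K
2*cp*1000*dT = 1048395.2440
V1^2 = 1116.8964
V2 = sqrt(1049512.1404) = 1024.4570 m/s

1024.4570 m/s


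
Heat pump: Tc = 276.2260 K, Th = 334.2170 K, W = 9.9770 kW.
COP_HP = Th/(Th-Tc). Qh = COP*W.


COP = 334.2170 / 57.9910 = 5.7633
Qh = 5.7633 * 9.9770 = 57.5000 kW

COP = 5.7633, Qh = 57.5000 kW


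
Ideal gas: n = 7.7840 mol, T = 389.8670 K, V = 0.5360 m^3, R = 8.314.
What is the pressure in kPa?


P = nRT/V = 7.7840 * 8.314 * 389.8670 / 0.5360
= 25230.7014 / 0.5360 = 47072.2041 Pa = 47.0722 kPa

47.0722 kPa


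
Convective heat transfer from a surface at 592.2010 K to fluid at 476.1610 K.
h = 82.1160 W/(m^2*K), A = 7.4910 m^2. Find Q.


dT = 116.0400 K
Q = 82.1160 * 7.4910 * 116.0400 = 71379.7961 W

71379.7961 W


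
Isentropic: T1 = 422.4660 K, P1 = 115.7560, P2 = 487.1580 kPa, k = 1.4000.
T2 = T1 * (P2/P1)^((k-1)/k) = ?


(k-1)/k = 0.2857
(P2/P1)^exp = 1.5077
T2 = 422.4660 * 1.5077 = 636.9621 K

636.9621 K


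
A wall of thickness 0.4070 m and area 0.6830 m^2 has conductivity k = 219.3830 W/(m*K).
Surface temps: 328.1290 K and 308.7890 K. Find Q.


dT = 19.3400 K
Q = 219.3830 * 0.6830 * 19.3400 / 0.4070 = 7120.0941 W

7120.0941 W


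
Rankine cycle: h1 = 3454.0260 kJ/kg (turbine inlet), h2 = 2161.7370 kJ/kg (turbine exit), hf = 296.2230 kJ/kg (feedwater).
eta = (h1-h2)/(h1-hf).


W = 1292.2890 kJ/kg
Q_in = 3157.8030 kJ/kg
eta = 0.4092 = 40.9237%

eta = 40.9237%


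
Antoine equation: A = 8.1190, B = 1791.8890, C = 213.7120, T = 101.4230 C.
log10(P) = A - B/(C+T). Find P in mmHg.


C+T = 315.1350
B/(C+T) = 5.6861
log10(P) = 8.1190 - 5.6861 = 2.4329
P = 10^2.4329 = 270.9570 mmHg

270.9570 mmHg


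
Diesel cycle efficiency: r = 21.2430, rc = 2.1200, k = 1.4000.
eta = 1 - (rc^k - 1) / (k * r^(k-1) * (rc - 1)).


r^(k-1) = 3.3954
rc^k = 2.8633
eta = 0.6500 = 65.0010%

65.0010%


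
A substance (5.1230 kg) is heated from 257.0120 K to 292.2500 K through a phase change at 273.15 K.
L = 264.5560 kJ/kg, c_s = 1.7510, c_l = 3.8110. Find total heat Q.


Q1 (sensible, solid) = 5.1230 * 1.7510 * 16.1380 = 144.7639 kJ
Q2 (latent) = 5.1230 * 264.5560 = 1355.3204 kJ
Q3 (sensible, liquid) = 5.1230 * 3.8110 * 19.1000 = 372.9037 kJ
Q_total = 1872.9879 kJ

1872.9879 kJ


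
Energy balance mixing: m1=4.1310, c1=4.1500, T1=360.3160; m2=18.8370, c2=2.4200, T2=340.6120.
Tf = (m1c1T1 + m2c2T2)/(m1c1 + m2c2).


num = 21704.1133
den = 62.7292
Tf = 345.9970 K

345.9970 K


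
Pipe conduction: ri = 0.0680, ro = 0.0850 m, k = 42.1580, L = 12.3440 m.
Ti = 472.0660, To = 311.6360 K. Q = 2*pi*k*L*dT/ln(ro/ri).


dT = 160.4300 K
ln(ro/ri) = 0.2231
Q = 2*pi*42.1580*12.3440*160.4300 / 0.2231 = 2350807.2632 W

2350807.2632 W


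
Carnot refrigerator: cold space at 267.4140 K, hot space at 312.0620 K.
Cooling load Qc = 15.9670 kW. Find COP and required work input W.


COP = 267.4140 / 44.6480 = 5.9894
W = 15.9670 / 5.9894 = 2.6659 kW

COP = 5.9894, W = 2.6659 kW


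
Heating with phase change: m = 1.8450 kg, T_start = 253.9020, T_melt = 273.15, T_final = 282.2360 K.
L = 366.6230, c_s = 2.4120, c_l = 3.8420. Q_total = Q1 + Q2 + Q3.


Q1 (sensible, solid) = 1.8450 * 2.4120 * 19.2480 = 85.6563 kJ
Q2 (latent) = 1.8450 * 366.6230 = 676.4194 kJ
Q3 (sensible, liquid) = 1.8450 * 3.8420 * 9.0860 = 64.4060 kJ
Q_total = 826.4817 kJ

826.4817 kJ


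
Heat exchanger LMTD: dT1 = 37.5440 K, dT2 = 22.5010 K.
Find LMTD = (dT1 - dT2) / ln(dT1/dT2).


dT1/dT2 = 1.6685
ln(dT1/dT2) = 0.5120
LMTD = 15.0430 / 0.5120 = 29.3835 K

29.3835 K


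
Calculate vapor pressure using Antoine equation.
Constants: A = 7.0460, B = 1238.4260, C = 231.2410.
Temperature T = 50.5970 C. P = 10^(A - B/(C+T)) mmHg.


C+T = 281.8380
B/(C+T) = 4.3941
log10(P) = 7.0460 - 4.3941 = 2.6519
P = 10^2.6519 = 448.6360 mmHg

448.6360 mmHg


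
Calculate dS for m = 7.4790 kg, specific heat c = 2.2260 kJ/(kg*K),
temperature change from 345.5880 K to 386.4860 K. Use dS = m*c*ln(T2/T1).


T2/T1 = 1.1183
ln(T2/T1) = 0.1118
dS = 7.4790 * 2.2260 * 0.1118 = 1.8621 kJ/K

1.8621 kJ/K


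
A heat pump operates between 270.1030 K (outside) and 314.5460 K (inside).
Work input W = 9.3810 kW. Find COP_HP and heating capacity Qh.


COP = 314.5460 / 44.4430 = 7.0775
Qh = 7.0775 * 9.3810 = 66.3942 kW

COP = 7.0775, Qh = 66.3942 kW


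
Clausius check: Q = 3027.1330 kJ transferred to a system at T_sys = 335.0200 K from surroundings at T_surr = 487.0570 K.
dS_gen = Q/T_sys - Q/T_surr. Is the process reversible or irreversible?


dS_sys = 3027.1330/335.0200 = 9.0357 kJ/K
dS_surr = -3027.1330/487.0570 = -6.2152 kJ/K
dS_gen = 9.0357 - 6.2152 = 2.8205 kJ/K (irreversible)

dS_gen = 2.8205 kJ/K, irreversible


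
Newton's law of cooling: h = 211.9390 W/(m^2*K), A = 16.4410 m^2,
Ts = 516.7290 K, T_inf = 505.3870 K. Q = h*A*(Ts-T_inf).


dT = 11.3420 K
Q = 211.9390 * 16.4410 * 11.3420 = 39521.0754 W

39521.0754 W


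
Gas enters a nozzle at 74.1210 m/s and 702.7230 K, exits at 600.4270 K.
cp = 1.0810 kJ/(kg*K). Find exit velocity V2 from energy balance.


dT = 102.2960 K
2*cp*1000*dT = 221163.9520
V1^2 = 5493.9226
V2 = sqrt(226657.8746) = 476.0860 m/s

476.0860 m/s


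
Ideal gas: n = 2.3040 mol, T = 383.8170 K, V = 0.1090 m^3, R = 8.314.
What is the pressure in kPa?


P = nRT/V = 2.3040 * 8.314 * 383.8170 / 0.1090
= 7352.1897 / 0.1090 = 67451.2812 Pa = 67.4513 kPa

67.4513 kPa


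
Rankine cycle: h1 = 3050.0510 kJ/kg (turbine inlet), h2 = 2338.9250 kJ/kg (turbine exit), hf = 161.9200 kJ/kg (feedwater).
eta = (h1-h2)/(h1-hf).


W = 711.1260 kJ/kg
Q_in = 2888.1310 kJ/kg
eta = 0.2462 = 24.6224%

eta = 24.6224%


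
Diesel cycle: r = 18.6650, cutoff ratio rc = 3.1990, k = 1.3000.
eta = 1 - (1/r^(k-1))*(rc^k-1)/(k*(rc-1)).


r^(k-1) = 2.4061
rc^k = 4.5344
eta = 0.4861 = 48.6149%

48.6149%


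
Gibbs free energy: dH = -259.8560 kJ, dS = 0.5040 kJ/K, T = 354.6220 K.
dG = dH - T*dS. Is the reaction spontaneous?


T*dS = 354.6220 * 0.5040 = 178.7295 kJ
dG = -259.8560 - 178.7295 = -438.5855 kJ (spontaneous)

dG = -438.5855 kJ, spontaneous


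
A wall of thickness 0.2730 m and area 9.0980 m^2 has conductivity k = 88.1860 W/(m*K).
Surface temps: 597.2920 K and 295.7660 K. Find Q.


dT = 301.5260 K
Q = 88.1860 * 9.0980 * 301.5260 / 0.2730 = 886150.9266 W

886150.9266 W


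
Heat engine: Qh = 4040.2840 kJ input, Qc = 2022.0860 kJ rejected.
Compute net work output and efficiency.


W = 4040.2840 - 2022.0860 = 2018.1980 kJ
eta = 2018.1980 / 4040.2840 = 0.4995 = 49.9519%

W = 2018.1980 kJ, eta = 49.9519%


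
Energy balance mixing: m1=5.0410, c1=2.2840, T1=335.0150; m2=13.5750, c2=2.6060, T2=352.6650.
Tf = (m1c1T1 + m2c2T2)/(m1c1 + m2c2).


num = 16333.2792
den = 46.8901
Tf = 348.3311 K

348.3311 K


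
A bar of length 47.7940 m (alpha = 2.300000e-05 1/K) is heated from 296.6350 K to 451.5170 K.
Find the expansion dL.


dT = 154.8820 K
dL = 2.300000e-05 * 47.7940 * 154.8820 = 0.170256 m
L_final = 47.964256 m

dL = 0.170256 m


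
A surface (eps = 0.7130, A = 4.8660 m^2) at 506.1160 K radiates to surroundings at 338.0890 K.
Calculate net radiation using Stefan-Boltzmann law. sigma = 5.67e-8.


T^4 = 6.5615e+10
Tsurr^4 = 1.3065e+10
Q = 0.7130 * 5.67e-8 * 4.8660 * 5.2549e+10 = 10337.3726 W

10337.3726 W


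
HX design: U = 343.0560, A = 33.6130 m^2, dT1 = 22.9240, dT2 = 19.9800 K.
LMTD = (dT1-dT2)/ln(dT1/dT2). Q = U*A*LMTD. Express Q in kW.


LMTD = 21.4183 K
Q = 343.0560 * 33.6130 * 21.4183 = 246977.3163 W = 246.9773 kW

246.9773 kW


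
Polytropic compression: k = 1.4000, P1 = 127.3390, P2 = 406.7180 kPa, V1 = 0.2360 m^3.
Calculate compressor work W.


(k-1)/k = 0.2857
(P2/P1)^exp = 1.3935
W = 3.5000 * 127.3390 * 0.2360 * (1.3935 - 1) = 41.3850 kJ

41.3850 kJ


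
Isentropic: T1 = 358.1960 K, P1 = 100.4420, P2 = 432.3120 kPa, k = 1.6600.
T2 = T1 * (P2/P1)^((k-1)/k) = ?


(k-1)/k = 0.3976
(P2/P1)^exp = 1.7866
T2 = 358.1960 * 1.7866 = 639.9501 K

639.9501 K


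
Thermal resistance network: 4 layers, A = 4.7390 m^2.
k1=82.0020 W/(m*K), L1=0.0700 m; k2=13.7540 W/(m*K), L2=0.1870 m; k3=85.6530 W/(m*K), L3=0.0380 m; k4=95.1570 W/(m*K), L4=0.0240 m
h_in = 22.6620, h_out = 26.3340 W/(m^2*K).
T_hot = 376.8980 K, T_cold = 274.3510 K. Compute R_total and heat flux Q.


R_conv_in = 1/(22.6620*4.7390) = 0.0093
R_1 = 0.0700/(82.0020*4.7390) = 0.0002
R_2 = 0.1870/(13.7540*4.7390) = 0.0029
R_3 = 0.0380/(85.6530*4.7390) = 9.3617e-05
R_4 = 0.0240/(95.1570*4.7390) = 5.3221e-05
R_conv_out = 1/(26.3340*4.7390) = 0.0080
R_total = 0.0205 K/W
Q = 102.5470 / 0.0205 = 4997.3287 W

R_total = 0.0205 K/W, Q = 4997.3287 W


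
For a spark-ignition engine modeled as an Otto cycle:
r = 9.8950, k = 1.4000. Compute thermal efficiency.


r^(k-1) = 2.5013
eta = 1 - 1/2.5013 = 0.6002 = 60.0208%

60.0208%


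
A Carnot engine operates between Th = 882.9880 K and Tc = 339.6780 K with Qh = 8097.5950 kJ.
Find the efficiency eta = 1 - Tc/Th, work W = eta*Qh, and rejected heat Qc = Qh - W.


eta = 1 - 339.6780/882.9880 = 0.6153
W = 0.6153 * 8097.5950 = 4982.5188 kJ
Qc = 8097.5950 - 4982.5188 = 3115.0762 kJ

eta = 61.5308%, W = 4982.5188 kJ, Qc = 3115.0762 kJ


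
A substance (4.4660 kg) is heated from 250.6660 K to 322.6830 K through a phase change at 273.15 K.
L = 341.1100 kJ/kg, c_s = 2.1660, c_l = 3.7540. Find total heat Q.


Q1 (sensible, solid) = 4.4660 * 2.1660 * 22.4840 = 217.4957 kJ
Q2 (latent) = 4.4660 * 341.1100 = 1523.3973 kJ
Q3 (sensible, liquid) = 4.4660 * 3.7540 * 49.5330 = 830.4388 kJ
Q_total = 2571.3318 kJ

2571.3318 kJ


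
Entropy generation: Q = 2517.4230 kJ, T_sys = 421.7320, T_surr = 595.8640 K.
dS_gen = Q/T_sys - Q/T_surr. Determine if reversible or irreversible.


dS_sys = 2517.4230/421.7320 = 5.9692 kJ/K
dS_surr = -2517.4230/595.8640 = -4.2248 kJ/K
dS_gen = 5.9692 - 4.2248 = 1.7444 kJ/K (irreversible)

dS_gen = 1.7444 kJ/K, irreversible


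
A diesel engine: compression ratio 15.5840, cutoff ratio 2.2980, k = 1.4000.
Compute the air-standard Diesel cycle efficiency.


r^(k-1) = 2.9997
rc^k = 3.2055
eta = 0.5954 = 59.5401%

59.5401%


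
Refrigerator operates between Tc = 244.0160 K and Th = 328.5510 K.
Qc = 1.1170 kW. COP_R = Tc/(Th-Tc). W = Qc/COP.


COP = 244.0160 / 84.5350 = 2.8866
W = 1.1170 / 2.8866 = 0.3870 kW

COP = 2.8866, W = 0.3870 kW


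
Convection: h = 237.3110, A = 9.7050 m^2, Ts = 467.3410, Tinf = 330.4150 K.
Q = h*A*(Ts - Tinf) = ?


dT = 136.9260 K
Q = 237.3110 * 9.7050 * 136.9260 = 315354.7163 W

315354.7163 W


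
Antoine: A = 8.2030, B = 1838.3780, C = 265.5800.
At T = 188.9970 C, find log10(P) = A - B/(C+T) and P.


C+T = 454.5770
B/(C+T) = 4.0442
log10(P) = 8.2030 - 4.0442 = 4.1588
P = 10^4.1588 = 14416.1424 mmHg

14416.1424 mmHg


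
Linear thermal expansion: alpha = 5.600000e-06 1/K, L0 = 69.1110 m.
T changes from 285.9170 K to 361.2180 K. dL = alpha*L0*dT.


dT = 75.3010 K
dL = 5.600000e-06 * 69.1110 * 75.3010 = 0.029143 m
L_final = 69.140143 m

dL = 0.029143 m


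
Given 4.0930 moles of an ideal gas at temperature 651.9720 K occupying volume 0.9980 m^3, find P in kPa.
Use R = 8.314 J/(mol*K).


P = nRT/V = 4.0930 * 8.314 * 651.9720 / 0.9980
= 22186.0869 / 0.9980 = 22230.5480 Pa = 22.2305 kPa

22.2305 kPa


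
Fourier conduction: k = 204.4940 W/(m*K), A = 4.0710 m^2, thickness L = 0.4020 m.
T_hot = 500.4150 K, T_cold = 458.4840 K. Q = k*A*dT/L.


dT = 41.9310 K
Q = 204.4940 * 4.0710 * 41.9310 / 0.4020 = 86834.2063 W

86834.2063 W


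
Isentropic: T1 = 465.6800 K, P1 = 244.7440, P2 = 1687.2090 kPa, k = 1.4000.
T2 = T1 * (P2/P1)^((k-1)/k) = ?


(k-1)/k = 0.2857
(P2/P1)^exp = 1.7360
T2 = 465.6800 * 1.7360 = 808.4379 K

808.4379 K


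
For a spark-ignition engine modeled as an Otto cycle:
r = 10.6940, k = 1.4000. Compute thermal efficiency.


r^(k-1) = 2.5802
eta = 1 - 1/2.5802 = 0.6124 = 61.2436%

61.2436%


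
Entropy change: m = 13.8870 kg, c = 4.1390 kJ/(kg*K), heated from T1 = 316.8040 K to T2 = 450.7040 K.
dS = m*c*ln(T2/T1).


T2/T1 = 1.4227
ln(T2/T1) = 0.3525
dS = 13.8870 * 4.1390 * 0.3525 = 20.2627 kJ/K

20.2627 kJ/K


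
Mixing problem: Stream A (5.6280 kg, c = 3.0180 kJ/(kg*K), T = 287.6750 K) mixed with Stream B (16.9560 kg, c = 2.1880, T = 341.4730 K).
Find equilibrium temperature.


num = 17554.8027
den = 54.0850
Tf = 324.5778 K

324.5778 K


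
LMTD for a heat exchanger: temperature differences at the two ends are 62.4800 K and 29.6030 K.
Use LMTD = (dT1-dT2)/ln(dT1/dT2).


dT1/dT2 = 2.1106
ln(dT1/dT2) = 0.7470
LMTD = 32.8770 / 0.7470 = 44.0138 K

44.0138 K


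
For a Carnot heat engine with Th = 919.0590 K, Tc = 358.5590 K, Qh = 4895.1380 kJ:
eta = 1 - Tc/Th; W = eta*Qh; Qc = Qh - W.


eta = 1 - 358.5590/919.0590 = 0.6099
W = 0.6099 * 4895.1380 = 2985.3631 kJ
Qc = 4895.1380 - 2985.3631 = 1909.7749 kJ

eta = 60.9863%, W = 2985.3631 kJ, Qc = 1909.7749 kJ


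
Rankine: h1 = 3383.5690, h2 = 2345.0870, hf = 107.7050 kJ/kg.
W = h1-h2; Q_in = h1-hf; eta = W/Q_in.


W = 1038.4820 kJ/kg
Q_in = 3275.8640 kJ/kg
eta = 0.3170 = 31.7010%

eta = 31.7010%


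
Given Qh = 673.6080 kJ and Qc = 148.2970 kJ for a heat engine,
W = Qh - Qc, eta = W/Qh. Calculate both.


W = 673.6080 - 148.2970 = 525.3110 kJ
eta = 525.3110 / 673.6080 = 0.7798 = 77.9847%

W = 525.3110 kJ, eta = 77.9847%


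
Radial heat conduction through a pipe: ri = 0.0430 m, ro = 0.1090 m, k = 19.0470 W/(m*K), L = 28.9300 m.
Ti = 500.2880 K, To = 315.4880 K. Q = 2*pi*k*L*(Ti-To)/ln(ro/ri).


dT = 184.8000 K
ln(ro/ri) = 0.9301
Q = 2*pi*19.0470*28.9300*184.8000 / 0.9301 = 687867.6782 W

687867.6782 W


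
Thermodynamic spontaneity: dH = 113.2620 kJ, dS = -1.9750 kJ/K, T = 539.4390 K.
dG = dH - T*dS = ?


T*dS = 539.4390 * -1.9750 = -1065.3920 kJ
dG = 113.2620 + 1065.3920 = 1178.6540 kJ (non-spontaneous)

dG = 1178.6540 kJ, non-spontaneous


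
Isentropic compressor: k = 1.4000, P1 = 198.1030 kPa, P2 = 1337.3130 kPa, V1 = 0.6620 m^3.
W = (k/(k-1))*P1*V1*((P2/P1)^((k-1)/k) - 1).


(k-1)/k = 0.2857
(P2/P1)^exp = 1.7257
W = 3.5000 * 198.1030 * 0.6620 * (1.7257 - 1) = 333.0806 kJ

333.0806 kJ


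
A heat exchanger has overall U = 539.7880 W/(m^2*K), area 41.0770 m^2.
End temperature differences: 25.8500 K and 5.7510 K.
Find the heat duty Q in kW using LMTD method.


LMTD = 13.3732 K
Q = 539.7880 * 41.0770 * 13.3732 = 296521.1402 W = 296.5211 kW

296.5211 kW


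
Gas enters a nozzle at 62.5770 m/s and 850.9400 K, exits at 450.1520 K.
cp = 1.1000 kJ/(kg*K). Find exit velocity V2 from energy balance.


dT = 400.7880 K
2*cp*1000*dT = 881733.6000
V1^2 = 3915.8809
V2 = sqrt(885649.4809) = 941.0895 m/s

941.0895 m/s


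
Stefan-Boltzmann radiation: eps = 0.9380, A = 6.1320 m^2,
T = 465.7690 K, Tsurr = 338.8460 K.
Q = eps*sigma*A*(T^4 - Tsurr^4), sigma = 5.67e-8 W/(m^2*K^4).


T^4 = 4.7063e+10
Tsurr^4 = 1.3183e+10
Q = 0.9380 * 5.67e-8 * 6.1320 * 3.3880e+10 = 11049.3589 W

11049.3589 W


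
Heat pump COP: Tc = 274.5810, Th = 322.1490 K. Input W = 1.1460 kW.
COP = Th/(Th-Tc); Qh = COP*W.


COP = 322.1490 / 47.5680 = 6.7724
Qh = 6.7724 * 1.1460 = 7.7612 kW

COP = 6.7724, Qh = 7.7612 kW


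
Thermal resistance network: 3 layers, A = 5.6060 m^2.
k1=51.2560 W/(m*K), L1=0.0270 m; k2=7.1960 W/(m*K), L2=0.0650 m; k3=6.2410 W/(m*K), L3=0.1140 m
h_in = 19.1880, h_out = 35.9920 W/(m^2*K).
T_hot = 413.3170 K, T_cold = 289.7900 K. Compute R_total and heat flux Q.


R_conv_in = 1/(19.1880*5.6060) = 0.0093
R_1 = 0.0270/(51.2560*5.6060) = 9.3965e-05
R_2 = 0.0650/(7.1960*5.6060) = 0.0016
R_3 = 0.1140/(6.2410*5.6060) = 0.0033
R_conv_out = 1/(35.9920*5.6060) = 0.0050
R_total = 0.0192 K/W
Q = 123.5270 / 0.0192 = 6428.2915 W

R_total = 0.0192 K/W, Q = 6428.2915 W


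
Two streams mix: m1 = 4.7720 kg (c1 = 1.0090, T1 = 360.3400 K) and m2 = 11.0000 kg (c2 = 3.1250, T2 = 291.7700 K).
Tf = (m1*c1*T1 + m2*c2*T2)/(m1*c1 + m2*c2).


num = 11764.6121
den = 39.1899
Tf = 300.1946 K

300.1946 K


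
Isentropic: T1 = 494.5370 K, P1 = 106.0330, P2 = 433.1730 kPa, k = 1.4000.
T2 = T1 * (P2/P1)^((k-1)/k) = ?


(k-1)/k = 0.2857
(P2/P1)^exp = 1.4950
T2 = 494.5370 * 1.4950 = 739.3212 K

739.3212 K


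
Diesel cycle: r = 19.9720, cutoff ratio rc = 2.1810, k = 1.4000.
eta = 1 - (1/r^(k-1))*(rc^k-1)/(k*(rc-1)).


r^(k-1) = 3.3126
rc^k = 2.9793
eta = 0.6386 = 63.8615%

63.8615%


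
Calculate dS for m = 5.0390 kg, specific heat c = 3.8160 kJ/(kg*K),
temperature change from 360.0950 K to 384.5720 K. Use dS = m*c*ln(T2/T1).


T2/T1 = 1.0680
ln(T2/T1) = 0.0658
dS = 5.0390 * 3.8160 * 0.0658 = 1.2645 kJ/K

1.2645 kJ/K


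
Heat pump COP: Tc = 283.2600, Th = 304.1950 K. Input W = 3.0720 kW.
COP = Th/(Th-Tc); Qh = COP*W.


COP = 304.1950 / 20.9350 = 14.5305
Qh = 14.5305 * 3.0720 = 44.6375 kW

COP = 14.5305, Qh = 44.6375 kW


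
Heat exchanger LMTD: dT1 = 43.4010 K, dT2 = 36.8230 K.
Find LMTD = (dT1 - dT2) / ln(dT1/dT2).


dT1/dT2 = 1.1786
ln(dT1/dT2) = 0.1644
LMTD = 6.5780 / 0.1644 = 40.0219 K

40.0219 K


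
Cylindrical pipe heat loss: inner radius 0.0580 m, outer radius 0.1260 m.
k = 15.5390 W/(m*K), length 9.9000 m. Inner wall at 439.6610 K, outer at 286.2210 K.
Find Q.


dT = 153.4400 K
ln(ro/ri) = 0.7758
Q = 2*pi*15.5390*9.9000*153.4400 / 0.7758 = 191163.5867 W

191163.5867 W


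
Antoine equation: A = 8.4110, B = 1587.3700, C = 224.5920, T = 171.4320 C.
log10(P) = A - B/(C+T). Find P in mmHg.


C+T = 396.0240
B/(C+T) = 4.0083
log10(P) = 8.4110 - 4.0083 = 4.4027
P = 10^4.4027 = 25277.4246 mmHg

25277.4246 mmHg


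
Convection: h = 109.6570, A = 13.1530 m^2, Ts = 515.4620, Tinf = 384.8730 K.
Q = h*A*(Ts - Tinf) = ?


dT = 130.5890 K
Q = 109.6570 * 13.1530 * 130.5890 = 188350.9333 W

188350.9333 W


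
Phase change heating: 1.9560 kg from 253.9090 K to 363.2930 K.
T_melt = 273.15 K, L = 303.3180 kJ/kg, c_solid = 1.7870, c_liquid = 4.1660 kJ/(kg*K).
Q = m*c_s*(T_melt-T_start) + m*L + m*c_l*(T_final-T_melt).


Q1 (sensible, solid) = 1.9560 * 1.7870 * 19.2410 = 67.2545 kJ
Q2 (latent) = 1.9560 * 303.3180 = 593.2900 kJ
Q3 (sensible, liquid) = 1.9560 * 4.1660 * 90.1430 = 734.5479 kJ
Q_total = 1395.0924 kJ

1395.0924 kJ


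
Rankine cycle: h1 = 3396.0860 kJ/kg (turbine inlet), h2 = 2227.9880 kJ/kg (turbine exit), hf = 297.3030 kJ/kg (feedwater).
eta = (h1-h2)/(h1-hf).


W = 1168.0980 kJ/kg
Q_in = 3098.7830 kJ/kg
eta = 0.3770 = 37.6954%

eta = 37.6954%


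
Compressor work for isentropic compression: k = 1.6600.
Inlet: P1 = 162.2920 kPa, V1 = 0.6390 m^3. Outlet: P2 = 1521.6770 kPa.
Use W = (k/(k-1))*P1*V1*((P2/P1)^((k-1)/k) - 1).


(k-1)/k = 0.3976
(P2/P1)^exp = 2.4348
W = 2.5152 * 162.2920 * 0.6390 * (2.4348 - 1) = 374.2496 kJ

374.2496 kJ


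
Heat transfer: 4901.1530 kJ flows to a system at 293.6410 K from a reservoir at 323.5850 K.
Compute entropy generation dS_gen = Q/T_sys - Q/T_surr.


dS_sys = 4901.1530/293.6410 = 16.6910 kJ/K
dS_surr = -4901.1530/323.5850 = -15.1464 kJ/K
dS_gen = 16.6910 - 15.1464 = 1.5446 kJ/K (irreversible)

dS_gen = 1.5446 kJ/K, irreversible


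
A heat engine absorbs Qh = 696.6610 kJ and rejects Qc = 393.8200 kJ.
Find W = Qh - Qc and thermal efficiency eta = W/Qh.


W = 696.6610 - 393.8200 = 302.8410 kJ
eta = 302.8410 / 696.6610 = 0.4347 = 43.4704%

W = 302.8410 kJ, eta = 43.4704%


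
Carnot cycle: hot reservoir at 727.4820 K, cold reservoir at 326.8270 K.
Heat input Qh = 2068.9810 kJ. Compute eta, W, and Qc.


eta = 1 - 326.8270/727.4820 = 0.5507
W = 0.5507 * 2068.9810 = 1139.4750 kJ
Qc = 2068.9810 - 1139.4750 = 929.5060 kJ

eta = 55.0742%, W = 1139.4750 kJ, Qc = 929.5060 kJ


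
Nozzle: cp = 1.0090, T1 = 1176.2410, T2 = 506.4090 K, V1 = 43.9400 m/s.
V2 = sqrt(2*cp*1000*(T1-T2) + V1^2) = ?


dT = 669.8320 K
2*cp*1000*dT = 1351720.9760
V1^2 = 1930.7236
V2 = sqrt(1353651.6996) = 1163.4654 m/s

1163.4654 m/s


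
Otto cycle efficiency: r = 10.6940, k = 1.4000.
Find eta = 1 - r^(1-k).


r^(k-1) = 2.5802
eta = 1 - 1/2.5802 = 0.6124 = 61.2436%

61.2436%


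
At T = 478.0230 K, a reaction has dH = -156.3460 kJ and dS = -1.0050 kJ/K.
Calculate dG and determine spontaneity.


T*dS = 478.0230 * -1.0050 = -480.4131 kJ
dG = -156.3460 + 480.4131 = 324.0671 kJ (non-spontaneous)

dG = 324.0671 kJ, non-spontaneous


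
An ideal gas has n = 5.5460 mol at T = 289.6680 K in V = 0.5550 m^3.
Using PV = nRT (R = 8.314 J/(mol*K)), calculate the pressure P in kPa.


P = nRT/V = 5.5460 * 8.314 * 289.6680 / 0.5550
= 13356.4304 / 0.5550 = 24065.6404 Pa = 24.0656 kPa

24.0656 kPa


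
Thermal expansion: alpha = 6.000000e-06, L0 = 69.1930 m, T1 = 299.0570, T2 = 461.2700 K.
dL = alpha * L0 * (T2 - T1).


dT = 162.2130 K
dL = 6.000000e-06 * 69.1930 * 162.2130 = 0.067344 m
L_final = 69.260344 m

dL = 0.067344 m


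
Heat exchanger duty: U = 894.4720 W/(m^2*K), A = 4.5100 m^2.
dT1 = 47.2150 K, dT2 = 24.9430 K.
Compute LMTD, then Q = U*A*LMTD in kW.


LMTD = 34.9026 K
Q = 894.4720 * 4.5100 * 34.9026 = 140799.5384 W = 140.7995 kW

140.7995 kW


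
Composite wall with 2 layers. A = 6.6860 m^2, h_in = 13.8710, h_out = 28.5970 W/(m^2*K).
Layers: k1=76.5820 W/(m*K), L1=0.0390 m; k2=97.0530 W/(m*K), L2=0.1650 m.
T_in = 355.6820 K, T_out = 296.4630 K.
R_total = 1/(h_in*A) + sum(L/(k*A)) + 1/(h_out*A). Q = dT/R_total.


R_conv_in = 1/(13.8710*6.6860) = 0.0108
R_1 = 0.0390/(76.5820*6.6860) = 7.6168e-05
R_2 = 0.1650/(97.0530*6.6860) = 0.0003
R_conv_out = 1/(28.5970*6.6860) = 0.0052
R_total = 0.0163 K/W
Q = 59.2190 / 0.0163 = 3623.4548 W

R_total = 0.0163 K/W, Q = 3623.4548 W


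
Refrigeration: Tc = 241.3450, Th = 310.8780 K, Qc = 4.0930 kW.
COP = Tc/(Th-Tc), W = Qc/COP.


COP = 241.3450 / 69.5330 = 3.4709
W = 4.0930 / 3.4709 = 1.1792 kW

COP = 3.4709, W = 1.1792 kW


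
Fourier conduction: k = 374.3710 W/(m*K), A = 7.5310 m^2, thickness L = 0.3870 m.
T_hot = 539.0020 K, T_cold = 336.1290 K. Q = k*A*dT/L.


dT = 202.8730 K
Q = 374.3710 * 7.5310 * 202.8730 / 0.3870 = 1477978.5580 W

1477978.5580 W


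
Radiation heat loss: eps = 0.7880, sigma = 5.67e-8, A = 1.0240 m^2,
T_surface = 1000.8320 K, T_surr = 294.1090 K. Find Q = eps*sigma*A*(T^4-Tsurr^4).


T^4 = 1.0033e+12
Tsurr^4 = 7.4823e+09
Q = 0.7880 * 5.67e-8 * 1.0240 * 9.9585e+11 = 45562.0348 W

45562.0348 W


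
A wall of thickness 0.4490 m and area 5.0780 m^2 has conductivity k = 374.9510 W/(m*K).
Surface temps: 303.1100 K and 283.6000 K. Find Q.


dT = 19.5100 K
Q = 374.9510 * 5.0780 * 19.5100 / 0.4490 = 82732.8797 W

82732.8797 W


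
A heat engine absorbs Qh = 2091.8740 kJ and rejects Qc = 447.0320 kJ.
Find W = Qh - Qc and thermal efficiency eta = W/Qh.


W = 2091.8740 - 447.0320 = 1644.8420 kJ
eta = 1644.8420 / 2091.8740 = 0.7863 = 78.6301%

W = 1644.8420 kJ, eta = 78.6301%


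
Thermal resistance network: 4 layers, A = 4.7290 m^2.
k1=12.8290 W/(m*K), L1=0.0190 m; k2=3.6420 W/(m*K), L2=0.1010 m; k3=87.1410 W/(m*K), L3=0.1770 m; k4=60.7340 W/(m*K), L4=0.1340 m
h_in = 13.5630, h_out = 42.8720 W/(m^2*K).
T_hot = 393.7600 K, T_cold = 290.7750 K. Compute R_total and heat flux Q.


R_conv_in = 1/(13.5630*4.7290) = 0.0156
R_1 = 0.0190/(12.8290*4.7290) = 0.0003
R_2 = 0.1010/(3.6420*4.7290) = 0.0059
R_3 = 0.1770/(87.1410*4.7290) = 0.0004
R_4 = 0.1340/(60.7340*4.7290) = 0.0005
R_conv_out = 1/(42.8720*4.7290) = 0.0049
R_total = 0.0276 K/W
Q = 102.9850 / 0.0276 = 3731.7576 W

R_total = 0.0276 K/W, Q = 3731.7576 W


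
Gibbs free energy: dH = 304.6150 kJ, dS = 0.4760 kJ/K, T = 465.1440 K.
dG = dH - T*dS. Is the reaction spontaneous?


T*dS = 465.1440 * 0.4760 = 221.4085 kJ
dG = 304.6150 - 221.4085 = 83.2065 kJ (non-spontaneous)

dG = 83.2065 kJ, non-spontaneous


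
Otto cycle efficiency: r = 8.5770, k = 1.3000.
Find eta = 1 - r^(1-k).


r^(k-1) = 1.9055
eta = 1 - 1/1.9055 = 0.4752 = 47.5193%

47.5193%


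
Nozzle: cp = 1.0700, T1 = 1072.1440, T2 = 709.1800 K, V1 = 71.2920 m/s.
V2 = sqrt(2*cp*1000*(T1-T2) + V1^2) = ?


dT = 362.9640 K
2*cp*1000*dT = 776742.9600
V1^2 = 5082.5493
V2 = sqrt(781825.5093) = 884.2090 m/s

884.2090 m/s


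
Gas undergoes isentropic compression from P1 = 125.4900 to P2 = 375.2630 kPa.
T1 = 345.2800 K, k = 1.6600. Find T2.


(k-1)/k = 0.3976
(P2/P1)^exp = 1.5458
T2 = 345.2800 * 1.5458 = 533.7228 K

533.7228 K


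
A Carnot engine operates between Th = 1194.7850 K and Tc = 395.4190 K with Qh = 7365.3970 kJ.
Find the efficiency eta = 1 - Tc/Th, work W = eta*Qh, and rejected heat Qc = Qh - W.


eta = 1 - 395.4190/1194.7850 = 0.6690
W = 0.6690 * 7365.3970 = 4927.7886 kJ
Qc = 7365.3970 - 4927.7886 = 2437.6084 kJ

eta = 66.9046%, W = 4927.7886 kJ, Qc = 2437.6084 kJ


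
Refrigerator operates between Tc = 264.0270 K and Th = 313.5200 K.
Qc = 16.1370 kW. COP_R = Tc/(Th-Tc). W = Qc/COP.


COP = 264.0270 / 49.4930 = 5.3346
W = 16.1370 / 5.3346 = 3.0250 kW

COP = 5.3346, W = 3.0250 kW


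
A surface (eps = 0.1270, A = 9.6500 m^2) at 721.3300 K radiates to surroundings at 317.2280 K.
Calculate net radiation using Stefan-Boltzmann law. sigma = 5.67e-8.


T^4 = 2.7073e+11
Tsurr^4 = 1.0127e+10
Q = 0.1270 * 5.67e-8 * 9.6500 * 2.6060e+11 = 18108.9338 W

18108.9338 W


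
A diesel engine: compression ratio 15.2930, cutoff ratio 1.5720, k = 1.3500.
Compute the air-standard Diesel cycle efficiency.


r^(k-1) = 2.5976
rc^k = 1.8417
eta = 0.5804 = 58.0398%

58.0398%


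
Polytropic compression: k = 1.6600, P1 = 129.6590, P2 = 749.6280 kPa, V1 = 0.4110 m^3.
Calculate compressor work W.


(k-1)/k = 0.3976
(P2/P1)^exp = 2.0090
W = 2.5152 * 129.6590 * 0.4110 * (2.0090 - 1) = 135.2390 kJ

135.2390 kJ


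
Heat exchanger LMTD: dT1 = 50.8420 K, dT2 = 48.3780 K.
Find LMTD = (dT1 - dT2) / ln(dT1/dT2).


dT1/dT2 = 1.0509
ln(dT1/dT2) = 0.0497
LMTD = 2.4640 / 0.0497 = 49.5998 K

49.5998 K


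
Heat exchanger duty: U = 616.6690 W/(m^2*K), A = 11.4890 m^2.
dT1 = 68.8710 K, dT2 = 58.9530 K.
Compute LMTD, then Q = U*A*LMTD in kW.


LMTD = 63.7835 K
Q = 616.6690 * 11.4890 * 63.7835 = 451900.6169 W = 451.9006 kW

451.9006 kW


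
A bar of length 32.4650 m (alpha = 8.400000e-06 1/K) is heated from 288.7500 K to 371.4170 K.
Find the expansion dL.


dT = 82.6670 K
dL = 8.400000e-06 * 32.4650 * 82.6670 = 0.022544 m
L_final = 32.487544 m

dL = 0.022544 m


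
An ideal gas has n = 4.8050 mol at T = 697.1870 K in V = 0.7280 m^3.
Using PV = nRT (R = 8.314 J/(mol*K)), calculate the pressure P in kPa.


P = nRT/V = 4.8050 * 8.314 * 697.1870 / 0.7280
= 27851.7631 / 0.7280 = 38257.9164 Pa = 38.2579 kPa

38.2579 kPa


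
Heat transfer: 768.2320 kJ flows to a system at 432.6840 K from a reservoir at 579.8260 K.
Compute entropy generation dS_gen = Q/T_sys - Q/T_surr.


dS_sys = 768.2320/432.6840 = 1.7755 kJ/K
dS_surr = -768.2320/579.8260 = -1.3249 kJ/K
dS_gen = 1.7755 - 1.3249 = 0.4506 kJ/K (irreversible)

dS_gen = 0.4506 kJ/K, irreversible


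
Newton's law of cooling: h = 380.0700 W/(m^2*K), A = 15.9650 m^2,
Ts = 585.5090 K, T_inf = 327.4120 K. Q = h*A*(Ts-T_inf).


dT = 258.0970 K
Q = 380.0700 * 15.9650 * 258.0970 = 1566085.5062 W

1566085.5062 W


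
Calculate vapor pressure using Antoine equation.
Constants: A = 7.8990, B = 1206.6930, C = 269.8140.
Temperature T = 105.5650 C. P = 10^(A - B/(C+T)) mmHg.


C+T = 375.3790
B/(C+T) = 3.2146
log10(P) = 7.8990 - 3.2146 = 4.6844
P = 10^4.6844 = 48350.4909 mmHg

48350.4909 mmHg


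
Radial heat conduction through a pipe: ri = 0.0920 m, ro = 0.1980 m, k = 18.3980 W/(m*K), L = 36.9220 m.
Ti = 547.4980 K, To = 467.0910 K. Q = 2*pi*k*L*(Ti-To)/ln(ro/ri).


dT = 80.4070 K
ln(ro/ri) = 0.7665
Q = 2*pi*18.3980*36.9220*80.4070 / 0.7665 = 447743.8287 W

447743.8287 W


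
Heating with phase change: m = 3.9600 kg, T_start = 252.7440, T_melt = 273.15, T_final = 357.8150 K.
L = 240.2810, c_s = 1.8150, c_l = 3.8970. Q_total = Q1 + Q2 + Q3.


Q1 (sensible, solid) = 3.9600 * 1.8150 * 20.4060 = 146.6661 kJ
Q2 (latent) = 3.9600 * 240.2810 = 951.5128 kJ
Q3 (sensible, liquid) = 3.9600 * 3.8970 * 84.6650 = 1306.5604 kJ
Q_total = 2404.7393 kJ

2404.7393 kJ


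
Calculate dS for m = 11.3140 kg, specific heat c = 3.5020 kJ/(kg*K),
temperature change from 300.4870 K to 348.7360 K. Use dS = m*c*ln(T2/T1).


T2/T1 = 1.1606
ln(T2/T1) = 0.1489
dS = 11.3140 * 3.5020 * 0.1489 = 5.9001 kJ/K

5.9001 kJ/K


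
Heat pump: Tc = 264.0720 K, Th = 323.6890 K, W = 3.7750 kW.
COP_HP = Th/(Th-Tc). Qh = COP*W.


COP = 323.6890 / 59.6170 = 5.4295
Qh = 5.4295 * 3.7750 = 20.4963 kW

COP = 5.4295, Qh = 20.4963 kW


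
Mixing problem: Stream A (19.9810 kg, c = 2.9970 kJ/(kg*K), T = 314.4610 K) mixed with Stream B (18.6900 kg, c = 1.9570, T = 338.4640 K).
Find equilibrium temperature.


num = 31210.6569
den = 96.4594
Tf = 323.5627 K

323.5627 K


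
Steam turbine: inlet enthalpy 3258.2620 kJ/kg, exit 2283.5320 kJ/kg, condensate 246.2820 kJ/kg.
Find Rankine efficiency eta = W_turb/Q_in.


W = 974.7300 kJ/kg
Q_in = 3011.9800 kJ/kg
eta = 0.3236 = 32.3618%

eta = 32.3618%


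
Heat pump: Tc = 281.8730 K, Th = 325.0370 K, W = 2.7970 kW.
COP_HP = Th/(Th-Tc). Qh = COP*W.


COP = 325.0370 / 43.1640 = 7.5303
Qh = 7.5303 * 2.7970 = 21.0622 kW

COP = 7.5303, Qh = 21.0622 kW


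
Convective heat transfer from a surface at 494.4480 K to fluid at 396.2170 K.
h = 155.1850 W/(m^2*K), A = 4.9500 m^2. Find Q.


dT = 98.2310 K
Q = 155.1850 * 4.9500 * 98.2310 = 75457.6898 W

75457.6898 W


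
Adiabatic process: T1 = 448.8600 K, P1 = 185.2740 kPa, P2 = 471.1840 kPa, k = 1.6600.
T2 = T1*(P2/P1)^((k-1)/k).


(k-1)/k = 0.3976
(P2/P1)^exp = 1.4494
T2 = 448.8600 * 1.4494 = 650.5557 K

650.5557 K


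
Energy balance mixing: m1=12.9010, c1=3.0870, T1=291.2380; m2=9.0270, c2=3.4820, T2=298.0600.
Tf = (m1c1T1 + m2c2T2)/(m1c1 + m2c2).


num = 20967.2922
den = 71.2574
Tf = 294.2472 K

294.2472 K


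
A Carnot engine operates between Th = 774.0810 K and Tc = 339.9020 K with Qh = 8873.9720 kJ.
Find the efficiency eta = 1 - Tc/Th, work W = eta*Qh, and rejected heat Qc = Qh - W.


eta = 1 - 339.9020/774.0810 = 0.5609
W = 0.5609 * 8873.9720 = 4977.3761 kJ
Qc = 8873.9720 - 4977.3761 = 3896.5959 kJ

eta = 56.0896%, W = 4977.3761 kJ, Qc = 3896.5959 kJ


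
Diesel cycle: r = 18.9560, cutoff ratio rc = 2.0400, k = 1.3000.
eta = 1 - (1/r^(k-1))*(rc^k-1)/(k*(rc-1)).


r^(k-1) = 2.4173
rc^k = 2.5265
eta = 0.5329 = 53.2915%

53.2915%


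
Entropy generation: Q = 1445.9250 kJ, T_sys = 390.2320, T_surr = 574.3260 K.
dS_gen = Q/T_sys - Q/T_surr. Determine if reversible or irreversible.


dS_sys = 1445.9250/390.2320 = 3.7053 kJ/K
dS_surr = -1445.9250/574.3260 = -2.5176 kJ/K
dS_gen = 3.7053 - 2.5176 = 1.1877 kJ/K (irreversible)

dS_gen = 1.1877 kJ/K, irreversible


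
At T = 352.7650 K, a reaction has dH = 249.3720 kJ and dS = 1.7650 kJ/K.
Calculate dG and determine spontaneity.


T*dS = 352.7650 * 1.7650 = 622.6302 kJ
dG = 249.3720 - 622.6302 = -373.2582 kJ (spontaneous)

dG = -373.2582 kJ, spontaneous


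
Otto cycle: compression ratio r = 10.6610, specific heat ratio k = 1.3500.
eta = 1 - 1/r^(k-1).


r^(k-1) = 2.2894
eta = 1 - 1/2.2894 = 0.5632 = 56.3212%

56.3212%


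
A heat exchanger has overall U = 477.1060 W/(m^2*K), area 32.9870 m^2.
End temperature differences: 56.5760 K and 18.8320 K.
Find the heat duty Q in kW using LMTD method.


LMTD = 34.3119 K
Q = 477.1060 * 32.9870 * 34.3119 = 540010.4352 W = 540.0104 kW

540.0104 kW


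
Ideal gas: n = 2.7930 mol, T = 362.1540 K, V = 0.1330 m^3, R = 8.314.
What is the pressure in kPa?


P = nRT/V = 2.7930 * 8.314 * 362.1540 / 0.1330
= 8409.5788 / 0.1330 = 63229.9155 Pa = 63.2299 kPa

63.2299 kPa


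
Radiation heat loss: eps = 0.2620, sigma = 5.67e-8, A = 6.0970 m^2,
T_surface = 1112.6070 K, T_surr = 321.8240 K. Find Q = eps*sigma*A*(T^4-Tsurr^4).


T^4 = 1.5324e+12
Tsurr^4 = 1.0727e+10
Q = 0.2620 * 5.67e-8 * 6.0970 * 1.5217e+12 = 137821.4725 W

137821.4725 W


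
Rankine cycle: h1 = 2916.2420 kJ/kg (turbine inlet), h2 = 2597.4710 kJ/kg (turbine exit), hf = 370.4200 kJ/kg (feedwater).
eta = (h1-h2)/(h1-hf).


W = 318.7710 kJ/kg
Q_in = 2545.8220 kJ/kg
eta = 0.1252 = 12.5213%

eta = 12.5213%


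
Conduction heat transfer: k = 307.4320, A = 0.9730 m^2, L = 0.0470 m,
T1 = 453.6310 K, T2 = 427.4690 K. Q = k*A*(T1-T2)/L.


dT = 26.1620 K
Q = 307.4320 * 0.9730 * 26.1620 / 0.0470 = 166507.9577 W

166507.9577 W


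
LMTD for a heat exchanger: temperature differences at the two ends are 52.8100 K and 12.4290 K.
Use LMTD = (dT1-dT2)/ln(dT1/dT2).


dT1/dT2 = 4.2489
ln(dT1/dT2) = 1.4467
LMTD = 40.3810 / 1.4467 = 27.9131 K

27.9131 K


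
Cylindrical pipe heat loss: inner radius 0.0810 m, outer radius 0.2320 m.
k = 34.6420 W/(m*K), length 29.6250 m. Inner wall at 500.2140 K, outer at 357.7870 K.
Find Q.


dT = 142.4270 K
ln(ro/ri) = 1.0523
Q = 2*pi*34.6420*29.6250*142.4270 / 1.0523 = 872767.9789 W

872767.9789 W


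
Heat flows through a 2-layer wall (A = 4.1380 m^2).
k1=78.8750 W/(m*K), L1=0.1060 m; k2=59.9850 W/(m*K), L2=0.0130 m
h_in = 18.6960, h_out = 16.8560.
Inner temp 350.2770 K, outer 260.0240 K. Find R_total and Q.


R_conv_in = 1/(18.6960*4.1380) = 0.0129
R_1 = 0.1060/(78.8750*4.1380) = 0.0003
R_2 = 0.0130/(59.9850*4.1380) = 5.2373e-05
R_conv_out = 1/(16.8560*4.1380) = 0.0143
R_total = 0.0276 K/W
Q = 90.2530 / 0.0276 = 3265.3115 W

R_total = 0.0276 K/W, Q = 3265.3115 W


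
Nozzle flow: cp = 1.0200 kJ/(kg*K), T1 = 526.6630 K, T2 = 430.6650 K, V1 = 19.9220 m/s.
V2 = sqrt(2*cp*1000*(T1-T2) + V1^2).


dT = 95.9980 K
2*cp*1000*dT = 195835.9200
V1^2 = 396.8861
V2 = sqrt(196232.8061) = 442.9817 m/s

442.9817 m/s
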